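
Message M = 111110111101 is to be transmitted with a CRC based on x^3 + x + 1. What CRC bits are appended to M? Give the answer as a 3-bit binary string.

100

Append 3 zeros: 111110111101000. Divide by 1011 (XOR where the leading bit is 1):
  pos 0: 1111 XOR 1011 = 0100
  pos 1: 1001 XOR 1011 = 0010
  pos 3: 1001 XOR 1011 = 0010
  pos 5: 1011 XOR 1011 = 0000
  pos 9: 1010 XOR 1011 = 0001
Remainder (last 3 bits) = 100. This is the CRC / FCS.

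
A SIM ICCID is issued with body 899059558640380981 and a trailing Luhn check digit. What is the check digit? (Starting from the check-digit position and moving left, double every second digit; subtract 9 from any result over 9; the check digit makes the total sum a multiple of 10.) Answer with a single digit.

0

Partial digits right→left: 1 8 9 0 8 3 0 4 6 8 5 5 9 5 0 9 9 8
Double every second digit counting from the check-digit position (so the 1st, 3rd, 5th, ... of the partial from the right).
  doubled (with −9 where >9): 2 9 7 0 3 1 9 0 9 → sum 40
  kept as-is: 8 0 3 4 8 5 5 9 8 → sum 50
Total = 40 + 50 = 90.
Check digit = (10 − (90 mod 10)) mod 10 = 0.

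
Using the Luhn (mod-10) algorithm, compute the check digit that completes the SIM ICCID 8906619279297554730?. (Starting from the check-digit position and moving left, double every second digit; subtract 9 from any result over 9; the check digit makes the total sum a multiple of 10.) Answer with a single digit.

Partial digits right→left: 0 3 7 4 5 5 7 9 2 9 7 2 9 1 6 6 0 9 8
Double every second digit counting from the check-digit position (so the 1st, 3rd, 5th, ... of the partial from the right).
  doubled (with −9 where >9): 0 5 1 5 4 5 9 3 0 7 → sum 39
  kept as-is: 3 4 5 9 9 2 1 6 9 → sum 48
Total = 39 + 48 = 87.
Check digit = (10 − (87 mod 10)) mod 10 = 3.

3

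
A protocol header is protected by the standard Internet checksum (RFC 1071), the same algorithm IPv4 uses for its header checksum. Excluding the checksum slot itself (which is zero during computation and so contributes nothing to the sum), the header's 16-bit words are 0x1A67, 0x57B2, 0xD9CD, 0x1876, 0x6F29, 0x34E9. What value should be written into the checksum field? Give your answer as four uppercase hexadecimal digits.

One's-complement addition (fold any carry out of bit 15 back into bit 0):
  0x1A67 + 0x57B2 = 0x07219
  0x7219 + 0xD9CD = 0x14BE6 → wrap carry → 0x4BE7
  0x4BE7 + 0x1876 = 0x0645D
  0x645D + 0x6F29 = 0x0D386
  0xD386 + 0x34E9 = 0x1086F → wrap carry → 0x0870
One's-complement sum = 0x0870.
Checksum = ~0x0870 & 0xFFFF = 0xF78F.

F78F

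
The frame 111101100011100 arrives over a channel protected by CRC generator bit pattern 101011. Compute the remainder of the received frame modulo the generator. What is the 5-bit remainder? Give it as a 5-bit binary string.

10011

Modulo-2 division of 111101100011100 by 101011:
  pos 0: 111101 XOR 101011 = 010110
  pos 1: 101101 XOR 101011 = 000110
  pos 4: 110000 XOR 101011 = 011011
  pos 5: 110111 XOR 101011 = 011100
  pos 6: 111001 XOR 101011 = 010010
  pos 7: 100101 XOR 101011 = 001110
  pos 9: 111000 XOR 101011 = 010011
Remainder = 10011 (nonzero — an error is detected).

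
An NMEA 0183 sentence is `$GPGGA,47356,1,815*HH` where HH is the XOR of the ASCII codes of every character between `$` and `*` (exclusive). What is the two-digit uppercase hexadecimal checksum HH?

44

XOR the ASCII codes of the payload characters:
  'G' = 0x47 → acc = 0x47
  'P' = 0x50 → acc = 0x17
  'G' = 0x47 → acc = 0x50
  'G' = 0x47 → acc = 0x17
  'A' = 0x41 → acc = 0x56
  ',' = 0x2C → acc = 0x7A
  '4' = 0x34 → acc = 0x4E
  '7' = 0x37 → acc = 0x79
  '3' = 0x33 → acc = 0x4A
  '5' = 0x35 → acc = 0x7F
  '6' = 0x36 → acc = 0x49
  ',' = 0x2C → acc = 0x65
  '1' = 0x31 → acc = 0x54
  ',' = 0x2C → acc = 0x78
  '8' = 0x38 → acc = 0x40
  '1' = 0x31 → acc = 0x71
  '5' = 0x35 → acc = 0x44
Checksum = 0x44.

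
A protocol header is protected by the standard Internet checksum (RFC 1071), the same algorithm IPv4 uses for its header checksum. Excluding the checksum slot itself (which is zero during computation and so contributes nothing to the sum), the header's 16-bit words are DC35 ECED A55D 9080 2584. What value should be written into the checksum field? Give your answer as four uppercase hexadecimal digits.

DB79

One's-complement addition (fold any carry out of bit 15 back into bit 0):
  0xDC35 + 0xECED = 0x1C922 → wrap carry → 0xC923
  0xC923 + 0xA55D = 0x16E80 → wrap carry → 0x6E81
  0x6E81 + 0x9080 = 0x0FF01
  0xFF01 + 0x2584 = 0x12485 → wrap carry → 0x2486
One's-complement sum = 0x2486.
Checksum = ~0x2486 & 0xFFFF = 0xDB79.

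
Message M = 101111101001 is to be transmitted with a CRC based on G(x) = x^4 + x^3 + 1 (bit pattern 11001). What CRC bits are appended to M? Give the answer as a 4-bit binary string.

Append 4 zeros: 1011111010010000. Divide by 11001 (XOR where the leading bit is 1):
  pos 0: 10111 XOR 11001 = 01110
  pos 1: 11101 XOR 11001 = 00100
  pos 3: 10010 XOR 11001 = 01011
  pos 4: 10111 XOR 11001 = 01110
  pos 5: 11100 XOR 11001 = 00101
  pos 7: 10101 XOR 11001 = 01100
  pos 8: 11000 XOR 11001 = 00001
Remainder (last 4 bits) = 1000. This is the CRC / FCS.

1000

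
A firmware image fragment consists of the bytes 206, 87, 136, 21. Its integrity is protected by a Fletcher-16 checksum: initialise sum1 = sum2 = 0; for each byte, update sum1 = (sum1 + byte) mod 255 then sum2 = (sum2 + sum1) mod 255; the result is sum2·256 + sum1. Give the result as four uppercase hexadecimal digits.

67C3

Running sums (mod 255):
  after byte 0 (206): sum1=206, sum2=206
  after byte 1 (87): sum1=38, sum2=244
  after byte 2 (136): sum1=174, sum2=163
  after byte 3 (21): sum1=195, sum2=103
Checksum = sum2·256 + sum1 = 103·256 + 195 = 26563 = 0x67C3.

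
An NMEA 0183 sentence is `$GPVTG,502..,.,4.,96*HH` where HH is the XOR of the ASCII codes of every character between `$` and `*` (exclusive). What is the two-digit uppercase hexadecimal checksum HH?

XOR the ASCII codes of the payload characters:
  'G' = 0x47 → acc = 0x47
  'P' = 0x50 → acc = 0x17
  'V' = 0x56 → acc = 0x41
  'T' = 0x54 → acc = 0x15
  'G' = 0x47 → acc = 0x52
  ',' = 0x2C → acc = 0x7E
  '5' = 0x35 → acc = 0x4B
  '0' = 0x30 → acc = 0x7B
  '2' = 0x32 → acc = 0x49
  '.' = 0x2E → acc = 0x67
  '.' = 0x2E → acc = 0x49
  ',' = 0x2C → acc = 0x65
  '.' = 0x2E → acc = 0x4B
  ',' = 0x2C → acc = 0x67
  '4' = 0x34 → acc = 0x53
  '.' = 0x2E → acc = 0x7D
  ',' = 0x2C → acc = 0x51
  '9' = 0x39 → acc = 0x68
  '6' = 0x36 → acc = 0x5E
Checksum = 0x5E.

5E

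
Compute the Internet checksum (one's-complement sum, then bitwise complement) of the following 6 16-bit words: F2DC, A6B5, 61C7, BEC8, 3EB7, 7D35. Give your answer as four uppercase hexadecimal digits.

One's-complement addition (fold any carry out of bit 15 back into bit 0):
  0xF2DC + 0xA6B5 = 0x19991 → wrap carry → 0x9992
  0x9992 + 0x61C7 = 0x0FB59
  0xFB59 + 0xBEC8 = 0x1BA21 → wrap carry → 0xBA22
  0xBA22 + 0x3EB7 = 0x0F8D9
  0xF8D9 + 0x7D35 = 0x1760E → wrap carry → 0x760F
One's-complement sum = 0x760F.
Checksum = ~0x760F & 0xFFFF = 0x89F0.

89F0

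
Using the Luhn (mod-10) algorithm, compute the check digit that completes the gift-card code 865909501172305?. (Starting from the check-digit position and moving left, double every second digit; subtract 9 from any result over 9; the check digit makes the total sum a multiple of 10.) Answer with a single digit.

0

Partial digits right→left: 5 0 3 2 7 1 1 0 5 9 0 9 5 6 8
Double every second digit counting from the check-digit position (so the 1st, 3rd, 5th, ... of the partial from the right).
  doubled (with −9 where >9): 1 6 5 2 1 0 1 7 → sum 23
  kept as-is: 0 2 1 0 9 9 6 → sum 27
Total = 23 + 27 = 50.
Check digit = (10 − (50 mod 10)) mod 10 = 0.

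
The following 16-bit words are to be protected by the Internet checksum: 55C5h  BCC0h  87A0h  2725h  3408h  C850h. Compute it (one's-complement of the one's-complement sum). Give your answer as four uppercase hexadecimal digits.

One's-complement addition (fold any carry out of bit 15 back into bit 0):
  0x55C5 + 0xBCC0 = 0x11285 → wrap carry → 0x1286
  0x1286 + 0x87A0 = 0x09A26
  0x9A26 + 0x2725 = 0x0C14B
  0xC14B + 0x3408 = 0x0F553
  0xF553 + 0xC850 = 0x1BDA3 → wrap carry → 0xBDA4
One's-complement sum = 0xBDA4.
Checksum = ~0xBDA4 & 0xFFFF = 0x425B.

425B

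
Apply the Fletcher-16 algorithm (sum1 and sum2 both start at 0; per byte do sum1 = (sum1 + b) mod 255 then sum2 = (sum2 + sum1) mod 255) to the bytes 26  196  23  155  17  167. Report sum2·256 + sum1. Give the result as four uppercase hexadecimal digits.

6D4A

Running sums (mod 255):
  after byte 0 (26): sum1=26, sum2=26
  after byte 1 (196): sum1=222, sum2=248
  after byte 2 (23): sum1=245, sum2=238
  after byte 3 (155): sum1=145, sum2=128
  after byte 4 (17): sum1=162, sum2=35
  after byte 5 (167): sum1=74, sum2=109
Checksum = sum2·256 + sum1 = 109·256 + 74 = 27978 = 0x6D4A.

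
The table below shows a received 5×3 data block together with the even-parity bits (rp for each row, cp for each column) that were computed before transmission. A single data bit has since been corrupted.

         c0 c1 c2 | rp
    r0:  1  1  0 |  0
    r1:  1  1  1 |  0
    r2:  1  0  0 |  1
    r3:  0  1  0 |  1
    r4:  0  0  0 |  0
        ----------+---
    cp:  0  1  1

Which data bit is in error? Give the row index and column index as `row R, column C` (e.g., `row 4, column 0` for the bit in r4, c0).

Recompute each row's even parity and compare to rp:
  r0: data parity 0, sent rp 0 → ok
  r1: data parity 1, sent rp 0 → mismatch
  r2: data parity 1, sent rp 1 → ok
  r3: data parity 1, sent rp 1 → ok
  r4: data parity 0, sent rp 0 → ok
Recompute each column's even parity and compare to cp:
  c0: data parity 1, sent cp 0 → mismatch
  c1: data parity 1, sent cp 1 → ok
  c2: data parity 1, sent cp 1 → ok
Exactly one row (r1) and one column (c0) fail → the flipped bit is at their intersection.

row 1, column 0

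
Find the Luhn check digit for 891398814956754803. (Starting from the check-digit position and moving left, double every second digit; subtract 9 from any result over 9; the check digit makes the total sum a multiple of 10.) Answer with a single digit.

Partial digits right→left: 3 0 8 4 5 7 6 5 9 4 1 8 8 9 3 1 9 8
Double every second digit counting from the check-digit position (so the 1st, 3rd, 5th, ... of the partial from the right).
  doubled (with −9 where >9): 6 7 1 3 9 2 7 6 9 → sum 50
  kept as-is: 0 4 7 5 4 8 9 1 8 → sum 46
Total = 50 + 46 = 96.
Check digit = (10 − (96 mod 10)) mod 10 = 4.

4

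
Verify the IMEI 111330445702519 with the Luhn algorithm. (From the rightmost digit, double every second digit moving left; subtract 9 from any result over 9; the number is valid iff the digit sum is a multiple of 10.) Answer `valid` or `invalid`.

invalid

From the right, keep odd positions and double even positions (subtract 9 from any doubled value over 9):
  doubled (positions 2,4,...): 2 4 5 8 0 6 2 → sum 27
  kept (positions 1,3,...): 9 5 0 5 4 3 1 1 → sum 28
Total = 55.
55 mod 10 = 5, so the number is invalid.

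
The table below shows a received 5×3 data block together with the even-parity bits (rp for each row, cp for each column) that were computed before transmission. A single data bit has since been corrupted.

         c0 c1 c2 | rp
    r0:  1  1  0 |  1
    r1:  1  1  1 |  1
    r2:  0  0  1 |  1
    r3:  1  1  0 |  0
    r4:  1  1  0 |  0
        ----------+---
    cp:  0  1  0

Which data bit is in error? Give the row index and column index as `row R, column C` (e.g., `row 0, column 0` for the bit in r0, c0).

Recompute each row's even parity and compare to rp:
  r0: data parity 0, sent rp 1 → mismatch
  r1: data parity 1, sent rp 1 → ok
  r2: data parity 1, sent rp 1 → ok
  r3: data parity 0, sent rp 0 → ok
  r4: data parity 0, sent rp 0 → ok
Recompute each column's even parity and compare to cp:
  c0: data parity 0, sent cp 0 → ok
  c1: data parity 0, sent cp 1 → mismatch
  c2: data parity 0, sent cp 0 → ok
Exactly one row (r0) and one column (c1) fail → the flipped bit is at their intersection.

row 0, column 1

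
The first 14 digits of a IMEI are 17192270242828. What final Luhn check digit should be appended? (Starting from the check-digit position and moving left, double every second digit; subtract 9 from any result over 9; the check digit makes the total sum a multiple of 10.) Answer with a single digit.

3

Partial digits right→left: 8 2 8 2 4 2 0 7 2 2 9 1 7 1
Double every second digit counting from the check-digit position (so the 1st, 3rd, 5th, ... of the partial from the right).
  doubled (with −9 where >9): 7 7 8 0 4 9 5 → sum 40
  kept as-is: 2 2 2 7 2 1 1 → sum 17
Total = 40 + 17 = 57.
Check digit = (10 − (57 mod 10)) mod 10 = 3.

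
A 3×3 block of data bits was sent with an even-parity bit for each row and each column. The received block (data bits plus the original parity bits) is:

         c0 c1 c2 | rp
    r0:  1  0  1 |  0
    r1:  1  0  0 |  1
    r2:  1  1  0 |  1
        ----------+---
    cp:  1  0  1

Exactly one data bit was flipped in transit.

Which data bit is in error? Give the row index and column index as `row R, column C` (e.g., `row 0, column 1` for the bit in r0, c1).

Recompute each row's even parity and compare to rp:
  r0: data parity 0, sent rp 0 → ok
  r1: data parity 1, sent rp 1 → ok
  r2: data parity 0, sent rp 1 → mismatch
Recompute each column's even parity and compare to cp:
  c0: data parity 1, sent cp 1 → ok
  c1: data parity 1, sent cp 0 → mismatch
  c2: data parity 1, sent cp 1 → ok
Exactly one row (r2) and one column (c1) fail → the flipped bit is at their intersection.

row 2, column 1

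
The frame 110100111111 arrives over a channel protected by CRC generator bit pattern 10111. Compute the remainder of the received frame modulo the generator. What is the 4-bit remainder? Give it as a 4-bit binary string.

1011

Modulo-2 division of 110100111111 by 10111:
  pos 0: 11010 XOR 10111 = 01101
  pos 1: 11010 XOR 10111 = 01101
  pos 2: 11011 XOR 10111 = 01100
  pos 3: 11001 XOR 10111 = 01110
  pos 4: 11101 XOR 10111 = 01010
  pos 5: 10101 XOR 10111 = 00010
Remainder = 1011 (nonzero — an error is detected).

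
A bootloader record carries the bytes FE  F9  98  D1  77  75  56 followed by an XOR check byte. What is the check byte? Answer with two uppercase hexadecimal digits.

XOR the bytes together:
  start with 0xFE
  0xFE ⊕ 0xF9 = 0x07
  0x07 ⊕ 0x98 = 0x9F
  0x9F ⊕ 0xD1 = 0x4E
  0x4E ⊕ 0x77 = 0x39
  0x39 ⊕ 0x75 = 0x4C
  0x4C ⊕ 0x56 = 0x1A

1A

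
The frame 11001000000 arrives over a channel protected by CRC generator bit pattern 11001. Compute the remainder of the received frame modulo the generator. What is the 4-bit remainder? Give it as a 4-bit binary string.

Modulo-2 division of 11001000000 by 11001:
  pos 0: 11001 XOR 11001 = 00000
Remainder = 0000 (zero — the frame passes the CRC check).

0000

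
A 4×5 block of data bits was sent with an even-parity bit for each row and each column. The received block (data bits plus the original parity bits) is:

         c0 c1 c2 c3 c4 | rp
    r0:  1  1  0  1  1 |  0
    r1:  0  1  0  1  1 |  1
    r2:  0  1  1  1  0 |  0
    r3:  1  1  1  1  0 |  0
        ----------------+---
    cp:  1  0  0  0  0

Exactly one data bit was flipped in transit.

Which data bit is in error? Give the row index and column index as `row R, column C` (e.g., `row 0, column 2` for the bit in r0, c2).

row 2, column 0

Recompute each row's even parity and compare to rp:
  r0: data parity 0, sent rp 0 → ok
  r1: data parity 1, sent rp 1 → ok
  r2: data parity 1, sent rp 0 → mismatch
  r3: data parity 0, sent rp 0 → ok
Recompute each column's even parity and compare to cp:
  c0: data parity 0, sent cp 1 → mismatch
  c1: data parity 0, sent cp 0 → ok
  c2: data parity 0, sent cp 0 → ok
  c3: data parity 0, sent cp 0 → ok
  c4: data parity 0, sent cp 0 → ok
Exactly one row (r2) and one column (c0) fail → the flipped bit is at their intersection.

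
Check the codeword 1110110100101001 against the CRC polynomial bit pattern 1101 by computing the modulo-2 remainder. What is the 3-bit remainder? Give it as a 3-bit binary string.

010

Modulo-2 division of 1110110100101001 by 1101:
  pos 0: 1110 XOR 1101 = 0011
  pos 2: 1111 XOR 1101 = 0010
  pos 4: 1001 XOR 1101 = 0100
  pos 5: 1000 XOR 1101 = 0101
  pos 6: 1010 XOR 1101 = 0111
  pos 7: 1111 XOR 1101 = 0010
  pos 9: 1001 XOR 1101 = 0100
  pos 10: 1000 XOR 1101 = 0101
  pos 11: 1010 XOR 1101 = 0111
  pos 12: 1111 XOR 1101 = 0010
Remainder = 010 (nonzero — an error is detected).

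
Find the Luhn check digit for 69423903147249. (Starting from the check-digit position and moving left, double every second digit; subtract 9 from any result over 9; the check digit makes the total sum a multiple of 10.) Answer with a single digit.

Partial digits right→left: 9 4 2 7 4 1 3 0 9 3 2 4 9 6
Double every second digit counting from the check-digit position (so the 1st, 3rd, 5th, ... of the partial from the right).
  doubled (with −9 where >9): 9 4 8 6 9 4 9 → sum 49
  kept as-is: 4 7 1 0 3 4 6 → sum 25
Total = 49 + 25 = 74.
Check digit = (10 − (74 mod 10)) mod 10 = 6.

6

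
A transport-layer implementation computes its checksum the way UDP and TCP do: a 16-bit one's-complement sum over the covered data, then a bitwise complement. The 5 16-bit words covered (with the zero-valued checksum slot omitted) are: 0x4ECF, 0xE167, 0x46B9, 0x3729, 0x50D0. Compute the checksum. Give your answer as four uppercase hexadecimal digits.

0116

One's-complement addition (fold any carry out of bit 15 back into bit 0):
  0x4ECF + 0xE167 = 0x13036 → wrap carry → 0x3037
  0x3037 + 0x46B9 = 0x076F0
  0x76F0 + 0x3729 = 0x0AE19
  0xAE19 + 0x50D0 = 0x0FEE9
One's-complement sum = 0xFEE9.
Checksum = ~0xFEE9 & 0xFFFF = 0x0116.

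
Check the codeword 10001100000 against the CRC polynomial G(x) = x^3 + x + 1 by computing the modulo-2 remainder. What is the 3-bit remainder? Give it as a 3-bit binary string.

001

Modulo-2 division of 10001100000 by 1011:
  pos 0: 1000 XOR 1011 = 0011
  pos 2: 1111 XOR 1011 = 0100
  pos 3: 1000 XOR 1011 = 0011
  pos 5: 1100 XOR 1011 = 0111
  pos 6: 1110 XOR 1011 = 0101
  pos 7: 1010 XOR 1011 = 0001
Remainder = 001 (nonzero — an error is detected).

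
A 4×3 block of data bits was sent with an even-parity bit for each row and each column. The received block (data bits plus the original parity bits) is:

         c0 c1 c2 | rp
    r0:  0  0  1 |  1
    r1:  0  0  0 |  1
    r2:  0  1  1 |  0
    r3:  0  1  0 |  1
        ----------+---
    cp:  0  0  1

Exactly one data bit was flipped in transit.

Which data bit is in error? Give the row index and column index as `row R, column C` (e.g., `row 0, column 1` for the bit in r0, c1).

Recompute each row's even parity and compare to rp:
  r0: data parity 1, sent rp 1 → ok
  r1: data parity 0, sent rp 1 → mismatch
  r2: data parity 0, sent rp 0 → ok
  r3: data parity 1, sent rp 1 → ok
Recompute each column's even parity and compare to cp:
  c0: data parity 0, sent cp 0 → ok
  c1: data parity 0, sent cp 0 → ok
  c2: data parity 0, sent cp 1 → mismatch
Exactly one row (r1) and one column (c2) fail → the flipped bit is at their intersection.

row 1, column 2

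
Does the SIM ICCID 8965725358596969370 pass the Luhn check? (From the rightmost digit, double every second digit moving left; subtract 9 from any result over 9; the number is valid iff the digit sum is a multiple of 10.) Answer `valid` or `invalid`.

From the right, keep odd positions and double even positions (subtract 9 from any doubled value over 9):
  doubled (positions 2,4,...): 5 9 9 9 7 6 4 1 9 → sum 59
  kept (positions 1,3,...): 0 3 6 6 5 5 5 7 6 8 → sum 51
Total = 110.
110 mod 10 = 0, so the number is valid.

valid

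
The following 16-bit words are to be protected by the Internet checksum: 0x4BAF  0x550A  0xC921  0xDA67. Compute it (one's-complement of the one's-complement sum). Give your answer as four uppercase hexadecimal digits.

One's-complement addition (fold any carry out of bit 15 back into bit 0):
  0x4BAF + 0x550A = 0x0A0B9
  0xA0B9 + 0xC921 = 0x169DA → wrap carry → 0x69DB
  0x69DB + 0xDA67 = 0x14442 → wrap carry → 0x4443
One's-complement sum = 0x4443.
Checksum = ~0x4443 & 0xFFFF = 0xBBBC.

BBBC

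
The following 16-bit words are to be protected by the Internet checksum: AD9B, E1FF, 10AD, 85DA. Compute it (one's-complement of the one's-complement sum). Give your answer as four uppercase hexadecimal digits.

D9DC

One's-complement addition (fold any carry out of bit 15 back into bit 0):
  0xAD9B + 0xE1FF = 0x18F9A → wrap carry → 0x8F9B
  0x8F9B + 0x10AD = 0x0A048
  0xA048 + 0x85DA = 0x12622 → wrap carry → 0x2623
One's-complement sum = 0x2623.
Checksum = ~0x2623 & 0xFFFF = 0xD9DC.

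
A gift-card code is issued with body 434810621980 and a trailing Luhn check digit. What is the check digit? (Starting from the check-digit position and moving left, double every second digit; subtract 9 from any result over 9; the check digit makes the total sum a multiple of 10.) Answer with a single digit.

Partial digits right→left: 0 8 9 1 2 6 0 1 8 4 3 4
Double every second digit counting from the check-digit position (so the 1st, 3rd, 5th, ... of the partial from the right).
  doubled (with −9 where >9): 0 9 4 0 7 6 → sum 26
  kept as-is: 8 1 6 1 4 4 → sum 24
Total = 26 + 24 = 50.
Check digit = (10 − (50 mod 10)) mod 10 = 0.

0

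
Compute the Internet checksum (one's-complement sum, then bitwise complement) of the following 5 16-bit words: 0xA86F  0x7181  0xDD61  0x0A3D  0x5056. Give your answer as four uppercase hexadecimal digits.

One's-complement addition (fold any carry out of bit 15 back into bit 0):
  0xA86F + 0x7181 = 0x119F0 → wrap carry → 0x19F1
  0x19F1 + 0xDD61 = 0x0F752
  0xF752 + 0x0A3D = 0x1018F → wrap carry → 0x0190
  0x0190 + 0x5056 = 0x051E6
One's-complement sum = 0x51E6.
Checksum = ~0x51E6 & 0xFFFF = 0xAE19.

AE19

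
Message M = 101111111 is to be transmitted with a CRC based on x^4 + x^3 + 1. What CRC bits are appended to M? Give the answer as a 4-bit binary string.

1000

Append 4 zeros: 1011111110000. Divide by 11001 (XOR where the leading bit is 1):
  pos 0: 10111 XOR 11001 = 01110
  pos 1: 11101 XOR 11001 = 00100
  pos 3: 10011 XOR 11001 = 01010
  pos 4: 10101 XOR 11001 = 01100
  pos 5: 11000 XOR 11001 = 00001
Remainder (last 4 bits) = 1000. This is the CRC / FCS.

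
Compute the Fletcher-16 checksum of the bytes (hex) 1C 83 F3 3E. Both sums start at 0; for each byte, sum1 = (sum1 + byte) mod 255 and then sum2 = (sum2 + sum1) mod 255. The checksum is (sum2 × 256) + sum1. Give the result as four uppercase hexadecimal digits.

Running sums (mod 255):
  after byte 0 (1C): sum1=28, sum2=28
  after byte 1 (83): sum1=159, sum2=187
  after byte 2 (F3): sum1=147, sum2=79
  after byte 3 (3E): sum1=209, sum2=33
Checksum = sum2·256 + sum1 = 33·256 + 209 = 8657 = 0x21D1.

21D1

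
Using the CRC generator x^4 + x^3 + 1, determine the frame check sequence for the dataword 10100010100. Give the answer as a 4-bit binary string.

1110

Append 4 zeros: 101000101000000. Divide by 11001 (XOR where the leading bit is 1):
  pos 0: 10100 XOR 11001 = 01101
  pos 1: 11010 XOR 11001 = 00011
  pos 4: 11101 XOR 11001 = 00100
  pos 6: 10000 XOR 11001 = 01001
  pos 7: 10010 XOR 11001 = 01011
  pos 8: 10110 XOR 11001 = 01111
  pos 9: 11110 XOR 11001 = 00111
Remainder (last 4 bits) = 1110. This is the CRC / FCS.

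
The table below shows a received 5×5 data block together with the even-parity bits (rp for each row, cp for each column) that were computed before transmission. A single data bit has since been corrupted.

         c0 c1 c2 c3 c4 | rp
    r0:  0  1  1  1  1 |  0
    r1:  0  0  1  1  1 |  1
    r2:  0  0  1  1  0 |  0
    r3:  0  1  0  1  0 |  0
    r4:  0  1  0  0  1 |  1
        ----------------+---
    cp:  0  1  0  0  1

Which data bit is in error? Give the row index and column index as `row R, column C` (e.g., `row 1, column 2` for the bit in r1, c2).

Recompute each row's even parity and compare to rp:
  r0: data parity 0, sent rp 0 → ok
  r1: data parity 1, sent rp 1 → ok
  r2: data parity 0, sent rp 0 → ok
  r3: data parity 0, sent rp 0 → ok
  r4: data parity 0, sent rp 1 → mismatch
Recompute each column's even parity and compare to cp:
  c0: data parity 0, sent cp 0 → ok
  c1: data parity 1, sent cp 1 → ok
  c2: data parity 1, sent cp 0 → mismatch
  c3: data parity 0, sent cp 0 → ok
  c4: data parity 1, sent cp 1 → ok
Exactly one row (r4) and one column (c2) fail → the flipped bit is at their intersection.

row 4, column 2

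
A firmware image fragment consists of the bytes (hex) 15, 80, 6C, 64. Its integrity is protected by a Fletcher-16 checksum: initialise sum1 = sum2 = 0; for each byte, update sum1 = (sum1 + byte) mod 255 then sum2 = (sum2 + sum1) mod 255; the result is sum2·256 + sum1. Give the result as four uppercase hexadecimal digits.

1366

Running sums (mod 255):
  after byte 0 (15): sum1=21, sum2=21
  after byte 1 (80): sum1=149, sum2=170
  after byte 2 (6C): sum1=2, sum2=172
  after byte 3 (64): sum1=102, sum2=19
Checksum = sum2·256 + sum1 = 19·256 + 102 = 4966 = 0x1366.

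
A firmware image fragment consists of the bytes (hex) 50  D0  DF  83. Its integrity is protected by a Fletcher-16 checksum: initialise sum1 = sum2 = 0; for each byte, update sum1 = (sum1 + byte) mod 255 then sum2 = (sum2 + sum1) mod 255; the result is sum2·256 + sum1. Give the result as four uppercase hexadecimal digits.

Running sums (mod 255):
  after byte 0 (50): sum1=80, sum2=80
  after byte 1 (D0): sum1=33, sum2=113
  after byte 2 (DF): sum1=1, sum2=114
  after byte 3 (83): sum1=132, sum2=246
Checksum = sum2·256 + sum1 = 246·256 + 132 = 63108 = 0xF684.

F684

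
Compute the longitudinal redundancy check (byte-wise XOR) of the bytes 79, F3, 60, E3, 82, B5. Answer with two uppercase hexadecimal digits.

XOR the bytes together:
  start with 0x79
  0x79 ⊕ 0xF3 = 0x8A
  0x8A ⊕ 0x60 = 0xEA
  0xEA ⊕ 0xE3 = 0x09
  0x09 ⊕ 0x82 = 0x8B
  0x8B ⊕ 0xB5 = 0x3E

3E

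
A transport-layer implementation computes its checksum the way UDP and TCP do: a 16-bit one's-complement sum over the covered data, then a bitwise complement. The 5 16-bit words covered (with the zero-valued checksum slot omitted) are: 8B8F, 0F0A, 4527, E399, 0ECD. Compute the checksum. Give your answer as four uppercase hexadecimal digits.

2DD8

One's-complement addition (fold any carry out of bit 15 back into bit 0):
  0x8B8F + 0x0F0A = 0x09A99
  0x9A99 + 0x4527 = 0x0DFC0
  0xDFC0 + 0xE399 = 0x1C359 → wrap carry → 0xC35A
  0xC35A + 0x0ECD = 0x0D227
One's-complement sum = 0xD227.
Checksum = ~0xD227 & 0xFFFF = 0x2DD8.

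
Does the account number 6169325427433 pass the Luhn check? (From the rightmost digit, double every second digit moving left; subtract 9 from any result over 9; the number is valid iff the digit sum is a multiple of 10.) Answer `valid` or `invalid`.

invalid

From the right, keep odd positions and double even positions (subtract 9 from any doubled value over 9):
  doubled (positions 2,4,...): 6 5 8 4 9 2 → sum 34
  kept (positions 1,3,...): 3 4 2 5 3 6 6 → sum 29
Total = 63.
63 mod 10 = 3, so the number is invalid.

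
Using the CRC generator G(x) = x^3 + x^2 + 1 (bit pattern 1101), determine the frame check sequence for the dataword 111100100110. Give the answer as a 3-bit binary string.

101

Append 3 zeros: 111100100110000. Divide by 1101 (XOR where the leading bit is 1):
  pos 0: 1111 XOR 1101 = 0010
  pos 2: 1000 XOR 1101 = 0101
  pos 3: 1011 XOR 1101 = 0110
  pos 4: 1100 XOR 1101 = 0001
  pos 7: 1011 XOR 1101 = 0110
  pos 8: 1100 XOR 1101 = 0001
  pos 11: 1000 XOR 1101 = 0101
Remainder (last 3 bits) = 101. This is the CRC / FCS.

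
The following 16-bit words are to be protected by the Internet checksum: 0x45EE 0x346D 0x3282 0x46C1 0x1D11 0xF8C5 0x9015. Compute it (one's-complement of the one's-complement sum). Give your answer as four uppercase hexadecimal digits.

6674

One's-complement addition (fold any carry out of bit 15 back into bit 0):
  0x45EE + 0x346D = 0x07A5B
  0x7A5B + 0x3282 = 0x0ACDD
  0xACDD + 0x46C1 = 0x0F39E
  0xF39E + 0x1D11 = 0x110AF → wrap carry → 0x10B0
  0x10B0 + 0xF8C5 = 0x10975 → wrap carry → 0x0976
  0x0976 + 0x9015 = 0x0998B
One's-complement sum = 0x998B.
Checksum = ~0x998B & 0xFFFF = 0x6674.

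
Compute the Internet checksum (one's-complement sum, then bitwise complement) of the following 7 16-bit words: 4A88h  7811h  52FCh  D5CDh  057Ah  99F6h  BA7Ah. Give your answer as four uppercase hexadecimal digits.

One's-complement addition (fold any carry out of bit 15 back into bit 0):
  0x4A88 + 0x7811 = 0x0C299
  0xC299 + 0x52FC = 0x11595 → wrap carry → 0x1596
  0x1596 + 0xD5CD = 0x0EB63
  0xEB63 + 0x057A = 0x0F0DD
  0xF0DD + 0x99F6 = 0x18AD3 → wrap carry → 0x8AD4
  0x8AD4 + 0xBA7A = 0x1454E → wrap carry → 0x454F
One's-complement sum = 0x454F.
Checksum = ~0x454F & 0xFFFF = 0xBAB0.

BAB0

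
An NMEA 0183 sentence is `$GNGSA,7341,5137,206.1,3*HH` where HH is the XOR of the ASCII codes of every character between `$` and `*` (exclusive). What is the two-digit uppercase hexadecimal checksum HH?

XOR the ASCII codes of the payload characters:
  'G' = 0x47 → acc = 0x47
  'N' = 0x4E → acc = 0x09
  'G' = 0x47 → acc = 0x4E
  'S' = 0x53 → acc = 0x1D
  'A' = 0x41 → acc = 0x5C
  ',' = 0x2C → acc = 0x70
  '7' = 0x37 → acc = 0x47
  '3' = 0x33 → acc = 0x74
  '4' = 0x34 → acc = 0x40
  '1' = 0x31 → acc = 0x71
  ',' = 0x2C → acc = 0x5D
  '5' = 0x35 → acc = 0x68
  '1' = 0x31 → acc = 0x59
  '3' = 0x33 → acc = 0x6A
  '7' = 0x37 → acc = 0x5D
  ',' = 0x2C → acc = 0x71
  '2' = 0x32 → acc = 0x43
  '0' = 0x30 → acc = 0x73
  '6' = 0x36 → acc = 0x45
  '.' = 0x2E → acc = 0x6B
  '1' = 0x31 → acc = 0x5A
  ',' = 0x2C → acc = 0x76
  '3' = 0x33 → acc = 0x45
Checksum = 0x45.

45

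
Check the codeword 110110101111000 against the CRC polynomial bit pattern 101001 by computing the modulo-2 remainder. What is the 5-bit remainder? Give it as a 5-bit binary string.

Modulo-2 division of 110110101111000 by 101001:
  pos 0: 110110 XOR 101001 = 011111
  pos 1: 111111 XOR 101001 = 010110
  pos 2: 101100 XOR 101001 = 000101
  pos 5: 101111 XOR 101001 = 000110
  pos 8: 110100 XOR 101001 = 011101
  pos 9: 111010 XOR 101001 = 010011
Remainder = 10011 (nonzero — an error is detected).

10011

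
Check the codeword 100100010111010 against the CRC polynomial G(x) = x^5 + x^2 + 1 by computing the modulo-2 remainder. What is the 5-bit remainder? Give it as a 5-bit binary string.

10001

Modulo-2 division of 100100010111010 by 100101:
  pos 0: 100100 XOR 100101 = 000001
  pos 5: 101011 XOR 100101 = 001110
  pos 7: 111010 XOR 100101 = 011111
  pos 8: 111111 XOR 100101 = 011010
  pos 9: 110100 XOR 100101 = 010001
Remainder = 10001 (nonzero — an error is detected).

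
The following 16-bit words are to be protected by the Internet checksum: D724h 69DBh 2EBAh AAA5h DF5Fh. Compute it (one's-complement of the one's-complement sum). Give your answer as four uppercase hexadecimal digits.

One's-complement addition (fold any carry out of bit 15 back into bit 0):
  0xD724 + 0x69DB = 0x140FF → wrap carry → 0x4100
  0x4100 + 0x2EBA = 0x06FBA
  0x6FBA + 0xAAA5 = 0x11A5F → wrap carry → 0x1A60
  0x1A60 + 0xDF5F = 0x0F9BF
One's-complement sum = 0xF9BF.
Checksum = ~0xF9BF & 0xFFFF = 0x0640.

0640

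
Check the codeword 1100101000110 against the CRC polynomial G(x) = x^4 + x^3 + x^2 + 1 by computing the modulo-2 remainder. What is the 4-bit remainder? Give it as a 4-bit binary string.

Modulo-2 division of 1100101000110 by 11101:
  pos 0: 11001 XOR 11101 = 00100
  pos 2: 10001 XOR 11101 = 01100
  pos 3: 11000 XOR 11101 = 00101
  pos 5: 10100 XOR 11101 = 01001
  pos 6: 10011 XOR 11101 = 01110
  pos 7: 11101 XOR 11101 = 00000
Remainder = 0000 (zero — the frame passes the CRC check).

0000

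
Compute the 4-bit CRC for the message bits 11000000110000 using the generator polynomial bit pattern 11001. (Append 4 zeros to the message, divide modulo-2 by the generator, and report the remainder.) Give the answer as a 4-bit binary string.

1101

Append 4 zeros: 110000001100000000. Divide by 11001 (XOR where the leading bit is 1):
  pos 0: 11000 XOR 11001 = 00001
  pos 4: 10001 XOR 11001 = 01000
  pos 5: 10001 XOR 11001 = 01000
  pos 6: 10000 XOR 11001 = 01001
  pos 7: 10010 XOR 11001 = 01011
  pos 8: 10110 XOR 11001 = 01111
  pos 9: 11110 XOR 11001 = 00111
  pos 11: 11100 XOR 11001 = 00101
  pos 13: 10100 XOR 11001 = 01101
Remainder (last 4 bits) = 1101. This is the CRC / FCS.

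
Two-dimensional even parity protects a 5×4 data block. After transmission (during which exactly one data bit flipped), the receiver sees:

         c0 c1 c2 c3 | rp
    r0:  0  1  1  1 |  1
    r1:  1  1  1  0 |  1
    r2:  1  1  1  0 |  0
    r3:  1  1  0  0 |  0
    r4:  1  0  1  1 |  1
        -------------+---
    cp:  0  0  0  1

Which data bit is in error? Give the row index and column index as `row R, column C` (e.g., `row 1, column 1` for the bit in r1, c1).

row 2, column 3

Recompute each row's even parity and compare to rp:
  r0: data parity 1, sent rp 1 → ok
  r1: data parity 1, sent rp 1 → ok
  r2: data parity 1, sent rp 0 → mismatch
  r3: data parity 0, sent rp 0 → ok
  r4: data parity 1, sent rp 1 → ok
Recompute each column's even parity and compare to cp:
  c0: data parity 0, sent cp 0 → ok
  c1: data parity 0, sent cp 0 → ok
  c2: data parity 0, sent cp 0 → ok
  c3: data parity 0, sent cp 1 → mismatch
Exactly one row (r2) and one column (c3) fail → the flipped bit is at their intersection.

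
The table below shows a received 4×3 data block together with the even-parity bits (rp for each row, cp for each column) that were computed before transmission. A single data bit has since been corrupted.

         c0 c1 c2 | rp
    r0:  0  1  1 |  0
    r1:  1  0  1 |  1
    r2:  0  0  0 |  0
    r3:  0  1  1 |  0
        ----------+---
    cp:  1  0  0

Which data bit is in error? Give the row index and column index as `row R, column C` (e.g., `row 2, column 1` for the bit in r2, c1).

row 1, column 2

Recompute each row's even parity and compare to rp:
  r0: data parity 0, sent rp 0 → ok
  r1: data parity 0, sent rp 1 → mismatch
  r2: data parity 0, sent rp 0 → ok
  r3: data parity 0, sent rp 0 → ok
Recompute each column's even parity and compare to cp:
  c0: data parity 1, sent cp 1 → ok
  c1: data parity 0, sent cp 0 → ok
  c2: data parity 1, sent cp 0 → mismatch
Exactly one row (r1) and one column (c2) fail → the flipped bit is at their intersection.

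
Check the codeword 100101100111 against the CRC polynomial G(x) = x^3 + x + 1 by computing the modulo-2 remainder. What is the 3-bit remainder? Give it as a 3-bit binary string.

001

Modulo-2 division of 100101100111 by 1011:
  pos 0: 1001 XOR 1011 = 0010
  pos 2: 1001 XOR 1011 = 0010
  pos 4: 1010 XOR 1011 = 0001
  pos 7: 1011 XOR 1011 = 0000
Remainder = 001 (nonzero — an error is detected).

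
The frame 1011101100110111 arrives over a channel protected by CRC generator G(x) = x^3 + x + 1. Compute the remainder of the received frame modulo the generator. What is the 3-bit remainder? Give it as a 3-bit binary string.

110

Modulo-2 division of 1011101100110111 by 1011:
  pos 0: 1011 XOR 1011 = 0000
  pos 4: 1011 XOR 1011 = 0000
  pos 10: 1101 XOR 1011 = 0110
  pos 11: 1101 XOR 1011 = 0110
  pos 12: 1101 XOR 1011 = 0110
Remainder = 110 (nonzero — an error is detected).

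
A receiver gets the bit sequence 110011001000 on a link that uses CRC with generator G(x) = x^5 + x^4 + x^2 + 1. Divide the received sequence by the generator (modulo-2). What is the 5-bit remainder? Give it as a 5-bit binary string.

Modulo-2 division of 110011001000 by 110101:
  pos 0: 110011 XOR 110101 = 000110
  pos 3: 110001 XOR 110101 = 000100
  pos 6: 100000 XOR 110101 = 010101
Remainder = 10101 (nonzero — an error is detected).

10101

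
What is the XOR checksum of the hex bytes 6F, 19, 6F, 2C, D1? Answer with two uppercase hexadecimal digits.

E4

XOR the bytes together:
  start with 0x6F
  0x6F ⊕ 0x19 = 0x76
  0x76 ⊕ 0x6F = 0x19
  0x19 ⊕ 0x2C = 0x35
  0x35 ⊕ 0xD1 = 0xE4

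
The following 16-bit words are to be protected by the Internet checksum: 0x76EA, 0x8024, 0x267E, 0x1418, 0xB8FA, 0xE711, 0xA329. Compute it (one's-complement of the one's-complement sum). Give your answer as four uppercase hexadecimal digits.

One's-complement addition (fold any carry out of bit 15 back into bit 0):
  0x76EA + 0x8024 = 0x0F70E
  0xF70E + 0x267E = 0x11D8C → wrap carry → 0x1D8D
  0x1D8D + 0x1418 = 0x031A5
  0x31A5 + 0xB8FA = 0x0EA9F
  0xEA9F + 0xE711 = 0x1D1B0 → wrap carry → 0xD1B1
  0xD1B1 + 0xA329 = 0x174DA → wrap carry → 0x74DB
One's-complement sum = 0x74DB.
Checksum = ~0x74DB & 0xFFFF = 0x8B24.

8B24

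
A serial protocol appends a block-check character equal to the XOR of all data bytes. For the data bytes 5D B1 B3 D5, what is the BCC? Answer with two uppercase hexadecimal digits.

XOR the bytes together:
  start with 0x5D
  0x5D ⊕ 0xB1 = 0xEC
  0xEC ⊕ 0xB3 = 0x5F
  0x5F ⊕ 0xD5 = 0x8A

8A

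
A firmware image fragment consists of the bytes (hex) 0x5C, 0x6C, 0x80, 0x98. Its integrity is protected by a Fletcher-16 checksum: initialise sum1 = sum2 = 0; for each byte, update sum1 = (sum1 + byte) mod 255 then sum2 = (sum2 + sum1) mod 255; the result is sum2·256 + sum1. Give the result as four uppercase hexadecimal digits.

50E1

Running sums (mod 255):
  after byte 0 (0x5C): sum1=92, sum2=92
  after byte 1 (0x6C): sum1=200, sum2=37
  after byte 2 (0x80): sum1=73, sum2=110
  after byte 3 (0x98): sum1=225, sum2=80
Checksum = sum2·256 + sum1 = 80·256 + 225 = 20705 = 0x50E1.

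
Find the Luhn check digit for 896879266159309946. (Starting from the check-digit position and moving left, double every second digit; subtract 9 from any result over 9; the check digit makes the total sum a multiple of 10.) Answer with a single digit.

9

Partial digits right→left: 6 4 9 9 0 3 9 5 1 6 6 2 9 7 8 6 9 8
Double every second digit counting from the check-digit position (so the 1st, 3rd, 5th, ... of the partial from the right).
  doubled (with −9 where >9): 3 9 0 9 2 3 9 7 9 → sum 51
  kept as-is: 4 9 3 5 6 2 7 6 8 → sum 50
Total = 51 + 50 = 101.
Check digit = (10 − (101 mod 10)) mod 10 = 9.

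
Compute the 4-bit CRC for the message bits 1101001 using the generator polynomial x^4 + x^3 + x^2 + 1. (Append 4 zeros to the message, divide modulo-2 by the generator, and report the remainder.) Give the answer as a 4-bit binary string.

Append 4 zeros: 11010010000. Divide by 11101 (XOR where the leading bit is 1):
  pos 0: 11010 XOR 11101 = 00111
  pos 2: 11101 XOR 11101 = 00000
Remainder (last 4 bits) = 0000. This is the CRC / FCS.

0000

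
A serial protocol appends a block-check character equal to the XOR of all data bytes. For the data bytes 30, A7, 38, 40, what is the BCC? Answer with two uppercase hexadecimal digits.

EF

XOR the bytes together:
  start with 0x30
  0x30 ⊕ 0xA7 = 0x97
  0x97 ⊕ 0x38 = 0xAF
  0xAF ⊕ 0x40 = 0xEF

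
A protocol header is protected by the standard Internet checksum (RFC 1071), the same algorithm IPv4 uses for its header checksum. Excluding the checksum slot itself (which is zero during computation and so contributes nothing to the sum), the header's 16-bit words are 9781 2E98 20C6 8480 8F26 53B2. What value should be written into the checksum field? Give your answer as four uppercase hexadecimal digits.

B1C6

One's-complement addition (fold any carry out of bit 15 back into bit 0):
  0x9781 + 0x2E98 = 0x0C619
  0xC619 + 0x20C6 = 0x0E6DF
  0xE6DF + 0x8480 = 0x16B5F → wrap carry → 0x6B60
  0x6B60 + 0x8F26 = 0x0FA86
  0xFA86 + 0x53B2 = 0x14E38 → wrap carry → 0x4E39
One's-complement sum = 0x4E39.
Checksum = ~0x4E39 & 0xFFFF = 0xB1C6.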